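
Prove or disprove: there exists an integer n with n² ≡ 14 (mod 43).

n = 33 works: 33² = 1089, and 1089 − 14 = 1075 = 25·43.

n = 33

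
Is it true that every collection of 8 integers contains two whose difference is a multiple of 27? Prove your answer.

Consider the 8 integers 112, 113, …, 119. They lie in distinct residue classes modulo 27, since 8 ≤ 27.
The differences between them range over 1, …, 7, none of which is divisible by 27.

No, the set {112, 113, 114, 115, 116, 117, 118, 119} is a counterexample.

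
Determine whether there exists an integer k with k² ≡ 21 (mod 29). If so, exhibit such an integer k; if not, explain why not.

Apply Euler's criterion with the prime 29: 21 is a quadratic residue iff 21^14 ≡ 1 (mod 29), and a non-residue iff it is ≡ −1.
Repeated squaring mod 29: 21^2 = 441 ≡ 6; 21^4 ≡ 6² = 36 ≡ 7; 21^8 ≡ 7² = 49 ≡ 20.
Since 14 = 8 + 4 + 2, 21^14 ≡ 20 · 7 · 6; multiplying out mod 29: 20·7 = 140 ≡ 24, then 24·6 = 144 ≡ 28. Thus 21^14 ≡ 28 ≡ −1 (mod 29).
By Euler's criterion 21 is a quadratic non-residue mod 29: no k satisfies k² ≡ 21 (mod 29).

There is no such integer.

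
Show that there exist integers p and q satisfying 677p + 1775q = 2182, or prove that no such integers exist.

Since gcd(677, 1775) = 1, every integer is an integer combination of 677 and 1775.
Run the Euclidean algorithm on 1775 and 677: 1775 = 2·677 + 421, 677 = 1·421 + 256, 421 = 1·256 + 165, 256 = 1·165 + 91, 165 = 1·91 + 74, 91 = 1·74 + 17, 74 = 4·17 + 6, 17 = 2·6 + 5, 6 = 1·5 + 1, 5 = 5·1 + 0.
Unwinding: 1 = 6 − 1·5 = 6 − (17 − 2·6) = −17 + 3·6 = −17 + 3·(74 − 4·17) = 3·74 − 13·17 = 3·74 − 13·(91 − 1·74) = −13·91 + 16·74 = −13·91 + 16·(165 − 1·91) = 16·165 − 29·91 = 16·165 − 29·(256 − 1·165) = −29·256 + 45·165 = −29·256 + 45·(421 − 1·256) = 45·421 − 74·256 = 45·421 − 74·(677 − 1·421) = −74·677 + 119·421 = −74·677 + 119·(1775 − 2·677) = 119·1775 − 312·677, i.e. 677·(-312) + 1775·119 = 1.
Multiplying through by 2182: p = (-312)·2182 = -680784, q = 119·2182 = 259658 is a solution.
The general solution is p = -680784 + 1775k, q = 259658 − 677k; taking k = 384 gives the smaller pair p = 816, q = -310.
Check: 677·816 + 1775·(-310) = 552432 − 550250 = 2182. ✓

p = 816, q = -310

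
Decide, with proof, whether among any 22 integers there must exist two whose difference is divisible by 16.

Partition the integers by their residue mod 16; there are 16 classes.
Since 22 > 16, two of the 22 integers must share a residue class by the pigeonhole principle; call them a and b.
Then a ≡ b (mod 16), i.e. 16 ∣ (a − b).

Yes, this is always true.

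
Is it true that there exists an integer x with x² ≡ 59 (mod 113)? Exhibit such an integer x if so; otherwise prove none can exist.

There is no such integer.

113 is prime, so by Euler's criterion 59 is a square mod 113 iff 59^((113−1)/2) = 59^56 ≡ 1 (mod 113).
Repeated squaring mod 113: 59^2 = 3481 ≡ 91; 59^4 ≡ 91² = 8281 ≡ 32; 59^8 ≡ 32² = 1024 ≡ 7; 59^16 ≡ 7² = 49 ≡ 49; 59^32 ≡ 49² = 2401 ≡ 28.
Since 56 = 32 + 16 + 8, 59^56 ≡ 28 · 49 · 7; multiplying out mod 113: 28·49 = 1372 ≡ 16, then 16·7 = 112 ≡ 112. Thus 59^56 ≡ 112 ≡ −1 (mod 113).
The value −1 means 59 is a non-residue modulo 113, so x² ≡ 59 (mod 113) is impossible.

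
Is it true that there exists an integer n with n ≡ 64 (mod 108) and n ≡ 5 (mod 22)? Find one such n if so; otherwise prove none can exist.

Reduce both congruences modulo 2, which divides 108 and 22: they say n ≡ 64 (mod 2) and n ≡ 5 (mod 2).
However 64 ≡ 0 and 5 ≡ 1 (mod 2), and 0 ≠ 1.
Therefore no such n exists.

No such integer exists.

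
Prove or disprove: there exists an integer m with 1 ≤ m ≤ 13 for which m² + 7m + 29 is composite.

At m = 13: 13² + 7·13 + 29 = 289 = 17·17, which is composite.

m = 13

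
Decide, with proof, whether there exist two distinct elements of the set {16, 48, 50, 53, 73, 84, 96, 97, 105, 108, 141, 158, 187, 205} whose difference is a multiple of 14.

No, no such pair exists.

Residues mod 14: 16↦2, 48↦6, 50↦8, 53↦11, 73↦3, 84↦0, 96↦12, 97↦13, 105↦7, 108↦10, 141↦1, 158↦4, 187↦5, 205↦9.
No residue repeats among the 14 elements, so no pair has difference ≡ 0 (mod 14).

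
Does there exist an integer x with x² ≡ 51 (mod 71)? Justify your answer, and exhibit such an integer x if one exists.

There is no such integer.

Apply Euler's criterion with the prime 71: 51 is a quadratic residue iff 51^35 ≡ 1 (mod 71), and a non-residue iff it is ≡ −1.
Squaring successively (mod 71): 51^2 = 2601 ≡ 45; 51^4 ≡ 45² = 2025 ≡ 37; 51^8 ≡ 37² = 1369 ≡ 20; 51^16 ≡ 20² = 400 ≡ 45; 51^32 ≡ 45² = 2025 ≡ 37.
Since 35 = 32 + 2 + 1, 51^35 ≡ 37 · 45 · 51; multiplying out mod 71: 37·45 = 1665 ≡ 32, then 32·51 = 1632 ≡ 70. Thus 51^35 ≡ 70 ≡ −1 (mod 71).
By Euler's criterion 51 is a quadratic non-residue mod 71: no x satisfies x² ≡ 51 (mod 71).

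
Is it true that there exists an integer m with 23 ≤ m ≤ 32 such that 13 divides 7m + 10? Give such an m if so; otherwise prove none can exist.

m = 32

Scanning upward from m = 23 gives 171, 178, 185, 192, 199, 206, 213, 220, 227, none divisible by 13. m = 32 works, since 7·32 + 10 = 234 = 18·13.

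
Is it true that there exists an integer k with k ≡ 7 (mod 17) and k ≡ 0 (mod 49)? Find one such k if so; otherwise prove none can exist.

k = 245

gcd(17, 49) = 1, so the Chinese Remainder Theorem guarantees exactly one residue class mod 833 satisfying both.
Write k = 7 + 17t and require 7 + 17t ≡ 0 (mod 49), i.e. 17t ≡ 42 (mod 49).
To invert 17 modulo 49: 49 = 2·17 + 15, 17 = 1·15 + 2, 15 = 7·2 + 1, 2 = 2·1 + 0, and unwinding, 1 = 15 − 7·2 = 15 − 7·(17 − 1·15) = −7·17 + 8·15 = −7·17 + 8·(49 − 2·17) = 8·49 − 23·17. Thus 17⁻¹ ≡ -23 ≡ 26 (mod 49).
Multiplying by 26: t ≡ 26·42 = 1092 ≡ 14 (mod 49).
Taking t = 14 gives k = 7 + 17·14 = 245.
Verify: 245 = 14·17 + 7 and 245 = 5·49 + 0. ✓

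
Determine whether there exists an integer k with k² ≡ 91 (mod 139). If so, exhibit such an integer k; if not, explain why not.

k = 77

k = 77 works: 77² = 5929, and 5929 − 91 = 5838 = 42·139.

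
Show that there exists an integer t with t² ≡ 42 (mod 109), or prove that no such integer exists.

109 is prime, so by Euler's criterion 42 is a square mod 109 iff 42^((109−1)/2) = 42^54 ≡ 1 (mod 109).
Repeated squaring mod 109: 42^2 = 1764 ≡ 20; 42^4 ≡ 20² = 400 ≡ 73; 42^8 ≡ 73² = 5329 ≡ 97; 42^16 ≡ 97² = 9409 ≡ 35; 42^32 ≡ 35² = 1225 ≡ 26.
Since 54 = 32 + 16 + 4 + 2, 42^54 ≡ 26 · 35 · 73 · 20; multiplying out mod 109: 26·35 = 910 ≡ 38, then 38·73 = 2774 ≡ 49, then 49·20 = 980 ≡ 108. Thus 42^54 ≡ 108 ≡ −1 (mod 109).
By Euler's criterion 42 is a quadratic non-residue mod 109: no t satisfies t² ≡ 42 (mod 109).

There is no such integer.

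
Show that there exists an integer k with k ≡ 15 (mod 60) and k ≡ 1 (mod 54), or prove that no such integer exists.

Both moduli are multiples of 6 = gcd(60, 54), so any solution would satisfy k ≡ 15 and k ≡ 1 modulo 6 simultaneously.
However 15 ≡ 3 and 1 ≡ 1 (mod 6), and 3 ≠ 1.
Hence the system has no solution.

No, no such integer exists.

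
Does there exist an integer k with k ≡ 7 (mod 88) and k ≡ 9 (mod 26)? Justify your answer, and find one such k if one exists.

Here gcd(88, 26) = 2, and both 7 and 9 leave remainder 1 mod 2, so the system is consistent.
Put k = 7 + 88t, so we need 88t ≡ 2 (mod 26), equivalently (divide by 2) 44t ≡ 1 (mod 13).
44 ≡ 5 (mod 13), so this reads 5t ≡ 1 (mod 13). Since 5·8 = 40 = 3·13 + 1, the inverse of 5 mod 13 is 8.
Therefore t ≡ 8·1 = 8 (mod 13).
Then k = 7 + 88·8 = 711.
Indeed 711 ≡ 7 (mod 88) and 711 ≡ 9 (mod 26).

k = 711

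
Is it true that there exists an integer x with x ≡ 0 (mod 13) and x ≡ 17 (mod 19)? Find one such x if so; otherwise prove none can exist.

x = 169

Since 13 and 19 share no common factor, CRT says the pair of congruences has a solution (unique mod 247).
Write x = 0 + 13t and require 0 + 13t ≡ 17 (mod 19), i.e. 13t ≡ 17 (mod 19).
Invert 13 mod 19 by the Euclidean algorithm: 19 = 1·13 + 6, 13 = 2·6 + 1, 6 = 6·1 + 0; back-substituting, 1 = 13 − 2·6 = 13 − 2·(19 − 1·13) = −2·19 + 3·13. Hence 13·3 ≡ 1, so 13⁻¹ ≡ 3 (mod 19).
Therefore t ≡ 3·17 = 51 ≡ 13 (mod 19).
Taking t = 13 gives x = 0 + 13·13 = 169.
Indeed 169 ≡ 0 (mod 13) and 169 ≡ 17 (mod 19).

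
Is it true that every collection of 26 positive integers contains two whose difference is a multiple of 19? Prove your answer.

Each integer lies in one of the 19 residue classes modulo 19.
With 26 integers and only 19 classes, the pigeonhole principle forces two of them, say a and b, into the same class.
Their difference a − b is then a multiple of 19.

Yes.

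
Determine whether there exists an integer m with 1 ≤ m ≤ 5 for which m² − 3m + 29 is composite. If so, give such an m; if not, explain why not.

m = 1

At m = 1: 1² − 3·1 + 29 = 27 = 3·9, which is composite.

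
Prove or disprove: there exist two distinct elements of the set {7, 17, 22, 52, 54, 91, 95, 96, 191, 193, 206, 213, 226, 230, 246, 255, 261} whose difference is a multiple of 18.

No such pair exists.

Two integers differ by a multiple of 18 exactly when they have the same residue mod 18. The residues are 7↦7, 17↦17, 22↦4, 52↦16, 54↦0, 91↦1, 95↦5, 96↦6, 191↦11, 193↦13, 206↦8, 213↦15, 226↦10, 230↦14, 246↦12, 255↦3, 261↦9.
No residue repeats among the 17 elements, so no pair has difference ≡ 0 (mod 18).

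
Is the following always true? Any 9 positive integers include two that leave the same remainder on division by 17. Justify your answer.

Try 9 consecutive integers, 79, 80, …, 87. Their remainders mod 17 are 11, 12, 13, 14, 15, 16, 0, 1, 2 — pairwise different, as any 9 ≤ 17 consecutive integers have distinct residues.
So no two of them leave the same remainder on division by 17; the claim fails for this set.

No; for instance {79, 80, 81, 82, 83, 84, 85, 86, 87} is a counterexample.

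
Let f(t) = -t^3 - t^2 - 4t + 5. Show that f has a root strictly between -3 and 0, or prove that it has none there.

No such root exists.

Evaluate at the endpoints: f(-3) = 35, f(0) = 5 — same sign (positive).
The derivative f'(t) = -3t^2 - 2t - 4 is a quadratic with discriminant (-2)² − 4·(-3)·(-4) = -44 < 0; it never vanishes, so it is always negative (sign of the leading coefficient).
So f is strictly decreasing; between -3 and 0 its values lie between f(-3) = 35 and f(0) = 5, all positive. Therefore f has no root in (-3, 0).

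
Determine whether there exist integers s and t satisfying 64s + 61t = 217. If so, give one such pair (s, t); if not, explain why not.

s = 52, t = -51

Since gcd(64, 61) = 1, every integer is an integer combination of 64 and 61.
Dividing repeatedly: 64 = 1·61 + 3, 61 = 20·3 + 1, 3 = 3·1 + 0.
Back-substituting, 1 = 61 − 20·3 = 61 − 20·(64 − 1·61) = −20·64 + 21·61; that is, 64·(-20) + 61·21 = 1.
Times 217: 64·(-4340) + 61·4557 = 217, so (-4340, 4557) solves it.
The general solution is s = -4340 + 61k, t = 4557 − 64k; taking k = 72 gives the smaller pair s = 52, t = -51.
Indeed 64·52 + 61·(-51) = 3328 − 3111 = 217.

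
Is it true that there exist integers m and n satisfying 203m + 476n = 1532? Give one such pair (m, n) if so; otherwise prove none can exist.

Both 203 and 476 are divisible by gcd(203, 476) = 7, hence so is any combination 203m + 476n.
However 1532 leaves remainder 6 on division by 7.
So the equation is unsolvable over ℤ.

No, no such integers exist.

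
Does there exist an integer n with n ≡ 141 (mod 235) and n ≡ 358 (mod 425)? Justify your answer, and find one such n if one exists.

Reduce both congruences modulo 5, which divides 235 and 425: they say n ≡ 141 (mod 5) and n ≡ 358 (mod 5).
However 141 ≡ 1 and 358 ≡ 3 (mod 5), and 1 ≠ 3.
Therefore no such n exists.

No, no such integer exists.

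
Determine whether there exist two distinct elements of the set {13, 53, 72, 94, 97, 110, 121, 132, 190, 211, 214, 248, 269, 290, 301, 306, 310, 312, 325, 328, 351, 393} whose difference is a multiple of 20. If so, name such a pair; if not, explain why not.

Both 13 and 53 leave remainder 13 on division by 20; their difference 40 = 2·20 is a multiple of 20.

Yes: 13 and 53.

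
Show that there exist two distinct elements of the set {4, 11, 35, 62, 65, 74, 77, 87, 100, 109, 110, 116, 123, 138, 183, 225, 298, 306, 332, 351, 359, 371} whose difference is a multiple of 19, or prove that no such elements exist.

Yes: 11 and 87.

11 mod 19 = 11 and 87 mod 19 = 11, so 87 − 11 = 76 = 4·19.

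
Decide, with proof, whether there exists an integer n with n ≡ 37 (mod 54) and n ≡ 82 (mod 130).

gcd(54, 130) = 2. If n ≡ 37 (mod 54) and n ≡ 82 (mod 130), then n ≡ 37 (mod 2) and n ≡ 82 (mod 2).
However 37 ≡ 1 and 82 ≡ 0 (mod 2), and 1 ≠ 0.
Hence the system has no solution.

No, no such integer exists.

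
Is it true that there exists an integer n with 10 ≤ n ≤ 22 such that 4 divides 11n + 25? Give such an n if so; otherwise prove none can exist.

n = 13

For n = 10, 11, 12 the values 135, 146, 157 are not multiples of 4. At n = 13 we get 11·13 + 25 = 168, and 168 = 4·42.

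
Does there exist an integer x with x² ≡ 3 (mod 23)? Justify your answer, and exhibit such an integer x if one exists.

Take x = 7. Then 7² = 49 = 2·23 + 3, so 7² ≡ 3 (mod 23).

x = 7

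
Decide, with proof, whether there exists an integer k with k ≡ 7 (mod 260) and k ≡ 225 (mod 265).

No, no such integer exists.

gcd(260, 265) = 5. If k ≡ 7 (mod 260) and k ≡ 225 (mod 265), then k ≡ 7 (mod 5) and k ≡ 225 (mod 5).
These are incompatible: 7 − 225 = -218 is not divisible by 5.
Therefore no such k exists.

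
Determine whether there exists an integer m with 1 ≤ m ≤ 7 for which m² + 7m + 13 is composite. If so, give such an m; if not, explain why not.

m = 1

At m = 1: 1² + 7·1 + 13 = 21 = 3·7, which is composite.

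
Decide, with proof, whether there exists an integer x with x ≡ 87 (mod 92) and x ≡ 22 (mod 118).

Reduce both congruences modulo 2, which divides 92 and 118: they say x ≡ 87 (mod 2) and x ≡ 22 (mod 2).
These are incompatible: 87 − 22 = 65 is not divisible by 2.
Hence the system has no solution.

There is no such integer.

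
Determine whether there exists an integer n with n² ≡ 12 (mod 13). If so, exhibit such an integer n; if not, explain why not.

n = 8

Take n = 8. Then 8² = 64 = 4·13 + 12, so 8² ≡ 12 (mod 13).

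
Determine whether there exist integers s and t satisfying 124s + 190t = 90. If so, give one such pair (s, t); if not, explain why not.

Every value of 124s + 190t is a multiple of gcd(124, 190) = 2; since 2 ∣ 90, solutions exist.
Dividing through by 2 reduces the equation to 62s + 95t = 45.
Run the Euclidean algorithm on 95 and 62: 95 = 1·62 + 33, 62 = 1·33 + 29, 33 = 1·29 + 4, 29 = 7·4 + 1, 4 = 4·1 + 0.
Unwinding: 1 = 29 − 7·4 = 29 − 7·(33 − 1·29) = −7·33 + 8·29 = −7·33 + 8·(62 − 1·33) = 8·62 − 15·33 = 8·62 − 15·(95 − 1·62) = −15·95 + 23·62, i.e. 62·23 + 95·(-15) = 1.
Multiplying through by 45: s = 23·45 = 1035, t = (-15)·45 = -675 is a solution.
The general solution is s = 1035 + 95k, t = -675 − 62k; taking k = -10 gives the smaller pair s = 85, t = -55.
Check: 124·85 + 190·(-55) = 10540 − 10450 = 90. ✓

s = 85, t = -55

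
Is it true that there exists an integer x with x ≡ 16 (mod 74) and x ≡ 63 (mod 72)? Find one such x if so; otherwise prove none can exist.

No such integer exists.

Reduce both congruences modulo 2, which divides 74 and 72: they say x ≡ 16 (mod 2) and x ≡ 63 (mod 2).
These are incompatible: 16 − 63 = -47 is not divisible by 2.
Hence the system has no solution.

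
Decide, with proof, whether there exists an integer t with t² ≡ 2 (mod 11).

Since (11 − t)² ≡ t² (mod 11), it suffices to square t = 0, 1, …, 5: the residues are 0, 1, 4, 9, 5, 3.
The set of squares mod 11 is therefore {0, 1, 3, 4, 5, 9}, which does not contain 2.
Therefore t² ≡ 2 (mod 11) has no solution.

No, no such integer exists.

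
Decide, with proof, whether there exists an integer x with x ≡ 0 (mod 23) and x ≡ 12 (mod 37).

x = 345

gcd(23, 37) = 1, so the Chinese Remainder Theorem guarantees exactly one residue class mod 851 satisfying both.
Any solution of the first congruence is x = 0 + 23t; substituting into the second, 23t ≡ 12 − 0 ≡ 12 (mod 37).
Since 23·29 = 667 = 18·37 + 1, the inverse of 23 mod 37 is 29.
Multiplying by 29: t ≡ 29·12 = 348 ≡ 15 (mod 37).
Taking t = 15 gives x = 0 + 23·15 = 345.
Check: 345 mod 23 = 0, 345 mod 37 = 12. ✓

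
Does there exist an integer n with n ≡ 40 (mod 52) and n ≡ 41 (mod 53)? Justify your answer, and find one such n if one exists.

n = 2744

The moduli 52 and 53 are coprime, so by the Chinese Remainder Theorem a unique solution modulo 2756 exists.
Write n = 40 + 52t and require 40 + 52t ≡ 41 (mod 53), i.e. 52t ≡ 1 (mod 53).
Note 52·52 = 2704 ≡ 1 (mod 53) (as 2704 − 1 = 51·53), so 52⁻¹ ≡ 52.
Therefore t ≡ 52·1 = 52 (mod 53).
Taking t = 52 gives n = 40 + 52·52 = 2744.
Check: 2744 mod 52 = 40, 2744 mod 53 = 41. ✓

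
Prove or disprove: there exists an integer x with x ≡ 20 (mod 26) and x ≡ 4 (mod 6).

x = 46

gcd(26, 6) = 2. A simultaneous solution exists iff 20 ≡ 4 (mod 2); here 20 mod 2 = 0 = 4 mod 2, so it does.
The integers ≡ 20 (mod 26) are 20, 46, …; their remainders mod 6 are 2, 4, so x = 46 is the first that is ≡ 4 (mod 6).
Check: 46 mod 26 = 20, 46 mod 6 = 4. ✓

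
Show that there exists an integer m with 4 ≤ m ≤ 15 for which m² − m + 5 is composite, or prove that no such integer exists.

m = 11

At m = 11: 11² − 11 + 5 = 115 = 5·23, which is composite.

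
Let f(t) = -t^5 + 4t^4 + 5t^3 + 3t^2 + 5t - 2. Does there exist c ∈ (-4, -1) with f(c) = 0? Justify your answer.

Such a root exists.

f(-4) = 1754 and f(-1) = -4, which have opposite signs.
As a polynomial, f is continuous on every closed interval.
So by the Intermediate Value Theorem there is a c strictly between -4 and -1 with f(c) = 0.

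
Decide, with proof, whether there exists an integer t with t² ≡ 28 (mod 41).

No, no such integer exists.

41 is prime, so by Euler's criterion 28 is a square mod 41 iff 28^((41−1)/2) = 28^20 ≡ 1 (mod 41).
Squaring successively (mod 41): 28^2 = 784 ≡ 5; 28^4 ≡ 5² = 25 ≡ 25; 28^8 ≡ 25² = 625 ≡ 10; 28^16 ≡ 10² = 100 ≡ 18.
Since 20 = 16 + 4, 28^20 ≡ 18 · 25; multiplying out mod 41: 18·25 = 450 ≡ 40. Thus 28^20 ≡ 40 ≡ −1 (mod 41).
The value −1 means 28 is a non-residue modulo 41, so t² ≡ 28 (mod 41) is impossible.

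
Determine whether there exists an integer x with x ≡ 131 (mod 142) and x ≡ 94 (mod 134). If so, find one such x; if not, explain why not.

No such integer exists.

gcd(142, 134) = 2. If x ≡ 131 (mod 142) and x ≡ 94 (mod 134), then x ≡ 131 (mod 2) and x ≡ 94 (mod 2).
However 131 ≡ 1 and 94 ≡ 0 (mod 2), and 1 ≠ 0.
Hence the system has no solution.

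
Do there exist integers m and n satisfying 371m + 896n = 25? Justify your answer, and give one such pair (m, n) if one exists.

There are no such integers.

gcd(371, 896) = 7, so every integer of the form 371m + 896n is a multiple of 7.
But 25 is not a multiple of 7 (it leaves remainder 4).
Hence no integers m, n satisfy the equation.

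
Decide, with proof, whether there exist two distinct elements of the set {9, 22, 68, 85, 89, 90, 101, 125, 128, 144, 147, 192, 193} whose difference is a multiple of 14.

Residues mod 14: 9↦9, 22↦8, 68↦12, 85↦1, 89↦5, 90↦6, 101↦3, 125↦13, 128↦2, 144↦4, 147↦7, 192↦10, 193↦11.
All 13 residues are distinct, so no two elements differ by a multiple of 14.

No such pair exists.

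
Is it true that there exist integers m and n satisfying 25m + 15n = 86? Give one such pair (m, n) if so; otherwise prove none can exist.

Both 25 and 15 are divisible by gcd(25, 15) = 5, hence so is any combination 25m + 15n.
But 86 = 5·17 + 1, so 5 ∤ 86.
So the equation is unsolvable over ℤ.

No, no such integers exist.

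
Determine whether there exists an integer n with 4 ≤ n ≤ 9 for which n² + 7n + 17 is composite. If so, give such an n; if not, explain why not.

n = 9

At n = 9: 9² + 7·9 + 17 = 161 = 7·23, which is composite.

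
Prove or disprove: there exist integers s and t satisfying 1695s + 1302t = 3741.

s = 311, t = -402

Since gcd(1695, 1302) = 3 and 3741 = 3·1247, Bézout's identity guarantees a solution.
Dividing through by 3 reduces the equation to 565s + 434t = 1247.
Euclidean algorithm: 565 = 1·434 + 131, 434 = 3·131 + 41, 131 = 3·41 + 8, 41 = 5·8 + 1, 8 = 8·1 + 0.
Working back up the chain: 1 = 41 − 5·8 = 41 − 5·(131 − 3·41) = −5·131 + 16·41 = −5·131 + 16·(434 − 3·131) = 16·434 − 53·131 = 16·434 − 53·(565 − 1·434) = −53·565 + 69·434. So 565·(-53) + 434·69 = 1.
Times 1247: 565·(-66091) + 434·86043 = 1247, so (-66091, 86043) solves it.
The general solution is s = -66091 + 434k, t = 86043 − 565k; taking k = 153 gives the smaller pair s = 311, t = -402.
Indeed 1695·311 + 1302·(-402) = 527145 − 523404 = 3741.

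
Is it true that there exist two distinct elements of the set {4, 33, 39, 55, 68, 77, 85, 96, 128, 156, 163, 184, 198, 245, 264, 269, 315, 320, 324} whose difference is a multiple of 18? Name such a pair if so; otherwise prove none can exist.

4 mod 18 = 4 and 184 mod 18 = 4, so 184 − 4 = 180 = 10·18.

The pair (4, 184) works.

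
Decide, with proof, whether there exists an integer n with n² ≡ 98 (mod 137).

n = 80

n = 80 works: 80² = 6400, and 6400 − 98 = 6302 = 46·137.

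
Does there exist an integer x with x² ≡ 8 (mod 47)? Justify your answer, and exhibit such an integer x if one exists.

x = 33

Take x = 33. Then 33² = 1089 = 23·47 + 8, so 33² ≡ 8 (mod 47).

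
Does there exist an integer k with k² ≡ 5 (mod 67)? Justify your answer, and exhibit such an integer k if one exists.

No such integer exists.

Apply Euler's criterion with the prime 67: 5 is a quadratic residue iff 5^33 ≡ 1 (mod 67), and a non-residue iff it is ≡ −1.
Squaring successively (mod 67): 5^2 = 25 ≡ 25; 5^4 ≡ 25² = 625 ≡ 22; 5^8 ≡ 22² = 484 ≡ 15; 5^16 ≡ 15² = 225 ≡ 24; 5^32 ≡ 24² = 576 ≡ 40.
Since 33 = 32 + 1, 5^33 ≡ 40 · 5; multiplying out mod 67: 40·5 = 200 ≡ 66. Thus 5^33 ≡ 66 ≡ −1 (mod 67).
The value −1 means 5 is a non-residue modulo 67, so k² ≡ 5 (mod 67) is impossible.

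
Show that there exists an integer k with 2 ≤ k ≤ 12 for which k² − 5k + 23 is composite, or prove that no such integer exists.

The values for k = 2, 3, …, 12 are 17, 17, 19, 23, 29, 37, 47, 59, 73, 89, 107, and each of these is prime.
So no value in the range makes the expression composite.

There is no such integer k in that range.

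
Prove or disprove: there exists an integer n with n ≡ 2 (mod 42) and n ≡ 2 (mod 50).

n = 2

gcd(42, 50) = 2. A simultaneous solution exists iff 2 ≡ 2 (mod 2); here 2 mod 2 = 0 = 2 mod 2, so it does.
In fact n = 2 itself already satisfies 2 mod 50 = 2.
Indeed 2 ≡ 2 (mod 42) and 2 ≡ 2 (mod 50).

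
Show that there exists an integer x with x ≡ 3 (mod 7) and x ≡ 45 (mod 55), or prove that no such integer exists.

x = 45

gcd(7, 55) = 1, so the Chinese Remainder Theorem guarantees exactly one residue class mod 385 satisfying both.
Write x = 3 + 7t and require 3 + 7t ≡ 45 (mod 55), i.e. 7t ≡ 42 (mod 55).
Invert 7 mod 55 by the Euclidean algorithm: 55 = 7·7 + 6, 7 = 1·6 + 1, 6 = 6·1 + 0; back-substituting, 1 = 7 − 1·6 = 7 − (55 − 7·7) = −55 + 8·7. Hence 7·8 ≡ 1, so 7⁻¹ ≡ 8 (mod 55).
Multiplying by 8: t ≡ 8·42 = 336 ≡ 6 (mod 55).
Taking t = 6 gives x = 3 + 7·6 = 45.
Verify: 45 = 6·7 + 3 and 45 = 0·55 + 45. ✓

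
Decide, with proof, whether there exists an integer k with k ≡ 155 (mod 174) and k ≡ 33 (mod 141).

Both moduli are multiples of 3 = gcd(174, 141), so any solution would satisfy k ≡ 155 and k ≡ 33 modulo 3 simultaneously.
But 155 mod 3 = 2 while 33 mod 3 = 0, a contradiction.
Hence the system has no solution.

No, no such integer exists.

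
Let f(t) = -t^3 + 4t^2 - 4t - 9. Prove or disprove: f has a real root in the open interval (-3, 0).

f(-3) = 66 and f(0) = -9, which have opposite signs.
As a polynomial, f is continuous on every closed interval.
By the Intermediate Value Theorem f must vanish at some point of (-3, 0).

Yes, f has a root in the interval.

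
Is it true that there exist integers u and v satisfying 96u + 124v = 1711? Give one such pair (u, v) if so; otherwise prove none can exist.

Both 96 and 124 are divisible by gcd(96, 124) = 4, hence so is any combination 96u + 124v.
However 1711 leaves remainder 3 on division by 4.
So the equation is unsolvable over ℤ.

No such integers exist.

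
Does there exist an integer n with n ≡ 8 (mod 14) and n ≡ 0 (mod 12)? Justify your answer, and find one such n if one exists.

Here gcd(14, 12) = 2, and both 8 and 0 leave remainder 0 mod 2, so the system is consistent.
The integers ≡ 8 (mod 14) are 8, 22, 36, …; their remainders mod 12 are 8, 10, 0, so n = 36 is the first that is ≡ 0 (mod 12).
Check: 36 mod 14 = 8, 36 mod 12 = 0. ✓

n = 36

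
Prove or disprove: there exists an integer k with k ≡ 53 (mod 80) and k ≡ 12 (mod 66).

Reduce both congruences modulo 2, which divides 80 and 66: they say k ≡ 53 (mod 2) and k ≡ 12 (mod 2).
These are incompatible: 53 − 12 = 41 is not divisible by 2.
So no integer satisfies both congruences.

No such integer exists.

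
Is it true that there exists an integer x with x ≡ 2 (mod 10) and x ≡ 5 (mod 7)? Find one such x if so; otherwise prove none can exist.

The moduli 10 and 7 are coprime, so by the Chinese Remainder Theorem a unique solution modulo 70 exists.
Write x = 2 + 10t and require 2 + 10t ≡ 5 (mod 7), i.e. 10t ≡ 3 (mod 7).
10 ≡ 3 (mod 7), so this reads 3t ≡ 3 (mod 7). Note 3·5 = 15 ≡ 1 (mod 7) (as 15 − 1 = 2·7), so 3⁻¹ ≡ 5.
Therefore t ≡ 5·3 = 15 ≡ 1 (mod 7).
Taking t = 1 gives x = 2 + 10·1 = 12.
Check: 12 mod 10 = 2, 12 mod 7 = 5. ✓

x = 12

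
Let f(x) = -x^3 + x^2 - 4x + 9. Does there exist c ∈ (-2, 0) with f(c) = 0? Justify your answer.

f(-2) = 29 and f(0) = 9, both positive.
The derivative f'(x) = -3x^2 + 2x - 4 is a quadratic with discriminant 2² − 4·(-3)·(-4) = -44 < 0; it never vanishes, so it is always negative (sign of the leading coefficient).
Hence f is strictly decreasing on ℝ, and in particular on [-2, 0]. A strictly monotone function with same-sign endpoint values stays positive on the whole interval, so f has no zero in (-2, 0).

f has no root in that interval.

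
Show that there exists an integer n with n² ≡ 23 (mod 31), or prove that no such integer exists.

There is no such integer.

Apply Euler's criterion with the prime 31: 23 is a quadratic residue iff 23^15 ≡ 1 (mod 31), and a non-residue iff it is ≡ −1.
Squaring successively (mod 31): 23^2 = 529 ≡ 2; 23^4 ≡ 2² = 4 ≡ 4; 23^8 ≡ 4² = 16 ≡ 16.
Since 15 = 8 + 4 + 2 + 1, 23^15 ≡ 16 · 4 · 2 · 23; multiplying out mod 31: 16·4 = 64 ≡ 2, then 2·2 = 4 ≡ 4, then 4·23 = 92 ≡ 30. Thus 23^15 ≡ 30 ≡ −1 (mod 31).
The value −1 means 23 is a non-residue modulo 31, so n² ≡ 23 (mod 31) is impossible.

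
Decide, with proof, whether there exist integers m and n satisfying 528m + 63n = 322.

No such integers exist.

gcd(528, 63) = 3, so every integer of the form 528m + 63n is a multiple of 3.
But 322 is not a multiple of 3 (it leaves remainder 1).
Hence no integers m, n satisfy the equation.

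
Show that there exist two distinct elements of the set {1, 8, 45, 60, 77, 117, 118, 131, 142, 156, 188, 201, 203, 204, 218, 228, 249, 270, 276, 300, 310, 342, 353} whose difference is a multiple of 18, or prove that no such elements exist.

Yes: 8 and 188.

Both 8 and 188 leave remainder 8 on division by 18; their difference 180 = 10·18 is a multiple of 18.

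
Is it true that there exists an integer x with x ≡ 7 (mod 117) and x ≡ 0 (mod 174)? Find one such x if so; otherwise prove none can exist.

Both moduli are multiples of 3 = gcd(117, 174), so any solution would satisfy x ≡ 7 and x ≡ 0 modulo 3 simultaneously.
However 7 ≡ 1 and 0 ≡ 0 (mod 3), and 1 ≠ 0.
Hence the system has no solution.

No, no such integer exists.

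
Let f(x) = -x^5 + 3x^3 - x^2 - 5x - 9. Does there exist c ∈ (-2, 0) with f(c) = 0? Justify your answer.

Such a root exists.

f(-2) = 5 and f(0) = -9, which have opposite signs.
As a polynomial, f is continuous on every closed interval.
The Intermediate Value Theorem then guarantees some c ∈ (-2, 0) with f(c) = 0.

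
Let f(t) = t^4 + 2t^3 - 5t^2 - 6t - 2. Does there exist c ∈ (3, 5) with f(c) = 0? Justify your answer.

f(3) = 70 and f(5) = 718, both positive, so a sign-change argument is unavailable; we show f keeps this sign on the whole interval.
Shift to the endpoint 3: with t = 3 + u (0 < u < 2), one computes f(3 + u) = u^4 + 14u^3 + 67u^2 + 126u + 70.
The nonzero coefficients here are all positive, so for u > 0 every term is positive (or zero), and the constant term 70 is strictly positive.
So f is strictly positive on (3, 5); no root exists in the interval.

No such root exists.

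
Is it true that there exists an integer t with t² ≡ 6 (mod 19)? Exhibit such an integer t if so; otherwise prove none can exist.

t = 14

t = 14 works: 14² = 196, and 196 − 6 = 190 = 10·19.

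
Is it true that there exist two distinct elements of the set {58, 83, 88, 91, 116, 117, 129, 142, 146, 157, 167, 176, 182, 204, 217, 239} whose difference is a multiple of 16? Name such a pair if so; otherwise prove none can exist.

Two integers differ by a multiple of 16 exactly when they have the same residue mod 16. The residues are 58↦10, 83↦3, 88↦8, 91↦11, 116↦4, 117↦5, 129↦1, 142↦14, 146↦2, 157↦13, 167↦7, 176↦0, 182↦6, 204↦12, 217↦9, 239↦15.
No residue repeats among the 16 elements, so no pair has difference ≡ 0 (mod 16).

No, no such pair exists.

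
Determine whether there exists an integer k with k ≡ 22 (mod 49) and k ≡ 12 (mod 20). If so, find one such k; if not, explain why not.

Since 49 and 20 share no common factor, CRT says the pair of congruences has a solution (unique mod 980).
Write k = 22 + 49t and require 22 + 49t ≡ 12 (mod 20), i.e. 49t ≡ 10 (mod 20).
49 ≡ 9 (mod 20), so this reads 9t ≡ 10 (mod 20). To invert 9 modulo 20: 20 = 2·9 + 2, 9 = 4·2 + 1, 2 = 2·1 + 0, and unwinding, 1 = 9 − 4·2 = 9 − 4·(20 − 2·9) = −4·20 + 9·9. Thus 9⁻¹ ≡ 9 (mod 20).
Multiplying by 9: t ≡ 9·10 = 90 ≡ 10 (mod 20).
Taking t = 10 gives k = 22 + 49·10 = 512.
Verify: 512 = 10·49 + 22 and 512 = 25·20 + 12. ✓

k = 512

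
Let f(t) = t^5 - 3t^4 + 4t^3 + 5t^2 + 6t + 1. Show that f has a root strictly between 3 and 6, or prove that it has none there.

The endpoint values f(3) = 172 and f(6) = 4969 are both positive. Claim: f(t) > 0 for every t in (3, 6).
Substitute t = 3 + u, where 0 < u < 3 on the interval. Expanding, f(3 + u) = u^5 + 12u^4 + 58u^3 + 149u^2 + 225u + 172.
All 6 nonzero coefficients of this polynomial in u are positive; hence for u > 0 the value is a sum of positive terms (the constant 172 among them).
So f is strictly positive on (3, 6); no root exists in the interval.

No.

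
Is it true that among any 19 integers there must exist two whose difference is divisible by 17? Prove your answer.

There are exactly 17 possible remainders on division by 17.
With 19 integers and only 17 classes, the pigeonhole principle forces two of them, say a and b, into the same class.
Their difference a − b is then a multiple of 17.

Yes, this is always true.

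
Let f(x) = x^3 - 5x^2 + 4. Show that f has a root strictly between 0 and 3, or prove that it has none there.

f(0) = 4 and f(3) = -14, which have opposite signs.
As a polynomial, f is continuous on every closed interval.
By the Intermediate Value Theorem f must vanish at some point of (0, 3).

Such a root exists.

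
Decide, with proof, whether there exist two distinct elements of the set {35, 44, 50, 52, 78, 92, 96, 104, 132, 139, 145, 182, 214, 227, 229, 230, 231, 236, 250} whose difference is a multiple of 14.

Both 35 and 231 leave remainder 7 on division by 14; their difference 196 = 14·14 is a multiple of 14.

35 and 231 are such a pair.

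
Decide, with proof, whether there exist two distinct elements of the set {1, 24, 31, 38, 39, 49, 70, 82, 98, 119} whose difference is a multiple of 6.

The pair (1, 31) works.

1 mod 6 = 1 and 31 mod 6 = 1, so 31 − 1 = 30 = 5·6.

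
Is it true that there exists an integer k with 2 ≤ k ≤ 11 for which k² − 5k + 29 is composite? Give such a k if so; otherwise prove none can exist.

At k = 11: 11² − 5·11 + 29 = 95 = 5·19, which is composite.

k = 11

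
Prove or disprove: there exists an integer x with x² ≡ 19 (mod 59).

x = 45 works: 45² = 2025, and 2025 − 19 = 2006 = 34·59.

x = 45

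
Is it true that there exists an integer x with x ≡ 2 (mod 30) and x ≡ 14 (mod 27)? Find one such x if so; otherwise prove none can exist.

The moduli are not coprime: gcd(30, 27) = 3. Compatibility requires 3 ∣ (14 − 2) = 12, which holds, so solutions exist.
Step through x = 2, 2 + 30, 2 + 2·30, …: the values 2, 32, 62, 92, 122 reduce mod 27 to 2, 5, 8, 11, 14. The value 122 hits 14.
Verify: 122 = 4·30 + 2 and 122 = 4·27 + 14. ✓

x = 122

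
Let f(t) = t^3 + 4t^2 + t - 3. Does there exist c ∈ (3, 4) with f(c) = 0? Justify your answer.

The endpoint values f(3) = 63 and f(4) = 129 are both positive. Claim: f(t) > 0 for every t in (3, 4).
Shift to the endpoint 3: with t = 3 + u (0 < u < 1), one computes f(3 + u) = u^3 + 13u^2 + 52u + 63.
All 4 nonzero coefficients of this polynomial in u are positive; hence for u > 0 the value is a sum of positive terms (the constant 63 among them).
So f is strictly positive on (3, 4); no root exists in the interval.

f has no root in that interval.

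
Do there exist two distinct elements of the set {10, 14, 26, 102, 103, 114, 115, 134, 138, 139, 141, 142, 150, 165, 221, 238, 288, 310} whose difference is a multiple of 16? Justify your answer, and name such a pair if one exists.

10 mod 16 = 10 and 26 mod 16 = 10, so 26 − 10 = 16 = 1·16.

Yes: 10 and 26.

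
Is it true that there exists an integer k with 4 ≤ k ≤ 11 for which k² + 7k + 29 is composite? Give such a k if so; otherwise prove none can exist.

No such integer k in that range exists.

The values for k = 4, 5, …, 11 are 73, 89, 107, 127, 149, 173, 199, 227, and each of these is prime.
So no value in the range makes the expression composite.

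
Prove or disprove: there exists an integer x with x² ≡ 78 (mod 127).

Apply Euler's criterion with the prime 127: 78 is a quadratic residue iff 78^63 ≡ 1 (mod 127), and a non-residue iff it is ≡ −1.
Squaring successively (mod 127): 78^2 = 6084 ≡ 115; 78^4 ≡ 115² = 13225 ≡ 17; 78^8 ≡ 17² = 289 ≡ 35; 78^16 ≡ 35² = 1225 ≡ 82; 78^32 ≡ 82² = 6724 ≡ 120.
Since 63 = 32 + 16 + 8 + 4 + 2 + 1, 78^63 ≡ 120 · 82 · 35 · 17 · 115 · 78; multiplying out mod 127: 120·82 = 9840 ≡ 61, then 61·35 = 2135 ≡ 103, then 103·17 = 1751 ≡ 100, then 100·115 = 11500 ≡ 70, then 70·78 = 5460 ≡ 126. Thus 78^63 ≡ 126 ≡ −1 (mod 127).
By Euler's criterion 78 is a quadratic non-residue mod 127: no x satisfies x² ≡ 78 (mod 127).

No such integer exists.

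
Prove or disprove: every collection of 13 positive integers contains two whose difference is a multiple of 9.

True.

Partition the integers by their residue mod 9; there are 9 classes.
Since 13 > 9, two of the 13 integers must share a residue class by the pigeonhole principle; call them a and b.
Equal remainders mean a − b ≡ 0 (mod 9), so 9 divides their difference.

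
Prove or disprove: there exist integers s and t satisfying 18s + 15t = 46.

There are no such integers.

gcd(18, 15) = 3, so every integer of the form 18s + 15t is a multiple of 3.
However 46 leaves remainder 1 on division by 3.
So the equation is unsolvable over ℤ.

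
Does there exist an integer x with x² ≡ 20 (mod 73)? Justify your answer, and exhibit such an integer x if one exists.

Apply Euler's criterion with the prime 73: 20 is a quadratic residue iff 20^36 ≡ 1 (mod 73), and a non-residue iff it is ≡ −1.
Squaring successively (mod 73): 20^2 = 400 ≡ 35; 20^4 ≡ 35² = 1225 ≡ 57; 20^8 ≡ 57² = 3249 ≡ 37; 20^16 ≡ 37² = 1369 ≡ 55; 20^32 ≡ 55² = 3025 ≡ 32.
Since 36 = 32 + 4, 20^36 ≡ 32 · 57; multiplying out mod 73: 32·57 = 1824 ≡ 72. Thus 20^36 ≡ 72 ≡ −1 (mod 73).
By Euler's criterion 20 is a quadratic non-residue mod 73: no x satisfies x² ≡ 20 (mod 73).

There is no such integer.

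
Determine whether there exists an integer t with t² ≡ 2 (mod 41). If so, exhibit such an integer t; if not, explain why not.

t = 24

t = 24 works: 24² = 576, and 576 − 2 = 574 = 14·41.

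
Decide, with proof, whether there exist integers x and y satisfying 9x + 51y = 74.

gcd(9, 51) = 3, so every integer of the form 9x + 51y is a multiple of 3.
But 74 = 3·24 + 2, so 3 ∤ 74.
Hence no integers x, y satisfy the equation.

No such integers exist.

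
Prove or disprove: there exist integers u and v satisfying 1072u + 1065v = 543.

Since gcd(1072, 1065) = 1, every integer is an integer combination of 1072 and 1065.
Run the Euclidean algorithm on 1072 and 1065: 1072 = 1·1065 + 7, 1065 = 152·7 + 1, 7 = 7·1 + 0.
Back-substituting, 1 = 1065 − 152·7 = 1065 − 152·(1072 − 1·1065) = −152·1072 + 153·1065; that is, 1072·(-152) + 1065·153 = 1.
Scaling by 543 gives the particular solution (u, v) = (-82536, 83079).
The general solution is u = -82536 + 1065k, v = 83079 − 1072k; taking k = 78 gives the smaller pair u = 534, v = -537.
Indeed 1072·534 + 1065·(-537) = 572448 − 571905 = 543.

u = 534, v = -537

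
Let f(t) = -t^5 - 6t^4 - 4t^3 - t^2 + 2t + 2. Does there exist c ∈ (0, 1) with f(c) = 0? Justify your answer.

f(0) = 2 and f(1) = -8, which have opposite signs.
Since f is a polynomial it is continuous on [0, 1].
The Intermediate Value Theorem then guarantees some c ∈ (0, 1) with f(c) = 0.

Yes, f has a root in the interval.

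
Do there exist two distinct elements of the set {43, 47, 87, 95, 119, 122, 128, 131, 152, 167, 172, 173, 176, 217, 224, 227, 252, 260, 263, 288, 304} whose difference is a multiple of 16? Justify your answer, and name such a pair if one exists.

The pair (47, 95) works.

Both 47 and 95 leave remainder 15 on division by 16; their difference 48 = 3·16 is a multiple of 16.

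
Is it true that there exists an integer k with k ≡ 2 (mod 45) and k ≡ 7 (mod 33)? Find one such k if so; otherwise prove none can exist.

No such integer exists.

Both moduli are multiples of 3 = gcd(45, 33), so any solution would satisfy k ≡ 2 and k ≡ 7 modulo 3 simultaneously.
However 2 ≡ 2 and 7 ≡ 1 (mod 3), and 2 ≠ 1.
Hence the system has no solution.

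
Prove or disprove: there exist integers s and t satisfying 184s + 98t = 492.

Every value of 184s + 98t is a multiple of gcd(184, 98) = 2; since 2 ∣ 492, solutions exist.
Dividing through by 2 reduces the equation to 92s + 49t = 246.
Run the Euclidean algorithm on 92 and 49: 92 = 1·49 + 43, 49 = 1·43 + 6, 43 = 7·6 + 1, 6 = 6·1 + 0.
Unwinding: 1 = 43 − 7·6 = 43 − 7·(49 − 1·43) = −7·49 + 8·43 = −7·49 + 8·(92 − 1·49) = 8·92 − 15·49, i.e. 92·8 + 49·(-15) = 1.
Scaling by 246 gives the particular solution (s, t) = (1968, -3690).
The general solution is s = 1968 + 49k, t = -3690 − 92k; taking k = -40 gives the smaller pair s = 8, t = -10.
Check: 184·8 + 98·(-10) = 1472 − 980 = 492. ✓

s = 8, t = -10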